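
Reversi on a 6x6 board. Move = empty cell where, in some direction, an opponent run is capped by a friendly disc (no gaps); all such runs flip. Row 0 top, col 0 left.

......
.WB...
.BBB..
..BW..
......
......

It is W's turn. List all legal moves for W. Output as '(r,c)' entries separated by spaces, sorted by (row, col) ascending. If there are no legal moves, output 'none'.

(0,1): no bracket -> illegal
(0,2): no bracket -> illegal
(0,3): no bracket -> illegal
(1,0): no bracket -> illegal
(1,3): flips 2 -> legal
(1,4): no bracket -> illegal
(2,0): no bracket -> illegal
(2,4): no bracket -> illegal
(3,0): no bracket -> illegal
(3,1): flips 2 -> legal
(3,4): no bracket -> illegal
(4,1): no bracket -> illegal
(4,2): no bracket -> illegal
(4,3): no bracket -> illegal

Answer: (1,3) (3,1)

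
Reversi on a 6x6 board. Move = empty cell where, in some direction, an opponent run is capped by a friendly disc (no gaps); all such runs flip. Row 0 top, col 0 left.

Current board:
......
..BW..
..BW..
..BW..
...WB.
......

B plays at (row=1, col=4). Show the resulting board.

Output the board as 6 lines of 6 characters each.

Place B at (1,4); scan 8 dirs for brackets.
Dir NW: first cell '.' (not opp) -> no flip
Dir N: first cell '.' (not opp) -> no flip
Dir NE: first cell '.' (not opp) -> no flip
Dir W: opp run (1,3) capped by B -> flip
Dir E: first cell '.' (not opp) -> no flip
Dir SW: opp run (2,3) capped by B -> flip
Dir S: first cell '.' (not opp) -> no flip
Dir SE: first cell '.' (not opp) -> no flip
All flips: (1,3) (2,3)

Answer: ......
..BBB.
..BB..
..BW..
...WB.
......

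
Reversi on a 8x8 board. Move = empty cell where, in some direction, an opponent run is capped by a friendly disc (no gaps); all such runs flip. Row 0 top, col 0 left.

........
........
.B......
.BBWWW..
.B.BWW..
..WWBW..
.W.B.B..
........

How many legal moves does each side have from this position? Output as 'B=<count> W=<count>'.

Answer: B=8 W=7

Derivation:
-- B to move --
(2,2): no bracket -> illegal
(2,3): flips 1 -> legal
(2,4): flips 2 -> legal
(2,5): flips 4 -> legal
(2,6): no bracket -> illegal
(3,6): flips 4 -> legal
(4,2): no bracket -> illegal
(4,6): flips 2 -> legal
(5,0): no bracket -> illegal
(5,1): flips 2 -> legal
(5,6): flips 1 -> legal
(6,0): no bracket -> illegal
(6,2): no bracket -> illegal
(6,4): no bracket -> illegal
(6,6): no bracket -> illegal
(7,0): flips 2 -> legal
(7,1): no bracket -> illegal
(7,2): no bracket -> illegal
B mobility = 8
-- W to move --
(1,0): no bracket -> illegal
(1,1): no bracket -> illegal
(1,2): no bracket -> illegal
(2,0): no bracket -> illegal
(2,2): no bracket -> illegal
(2,3): no bracket -> illegal
(3,0): flips 3 -> legal
(4,0): no bracket -> illegal
(4,2): flips 1 -> legal
(5,0): no bracket -> illegal
(5,1): no bracket -> illegal
(5,6): no bracket -> illegal
(6,2): no bracket -> illegal
(6,4): flips 1 -> legal
(6,6): no bracket -> illegal
(7,2): flips 2 -> legal
(7,3): flips 1 -> legal
(7,4): flips 1 -> legal
(7,5): flips 1 -> legal
(7,6): no bracket -> illegal
W mobility = 7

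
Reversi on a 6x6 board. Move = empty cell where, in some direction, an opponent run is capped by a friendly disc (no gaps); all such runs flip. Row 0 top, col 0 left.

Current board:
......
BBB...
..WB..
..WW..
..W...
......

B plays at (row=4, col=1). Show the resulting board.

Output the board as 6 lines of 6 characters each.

Place B at (4,1); scan 8 dirs for brackets.
Dir NW: first cell '.' (not opp) -> no flip
Dir N: first cell '.' (not opp) -> no flip
Dir NE: opp run (3,2) capped by B -> flip
Dir W: first cell '.' (not opp) -> no flip
Dir E: opp run (4,2), next='.' -> no flip
Dir SW: first cell '.' (not opp) -> no flip
Dir S: first cell '.' (not opp) -> no flip
Dir SE: first cell '.' (not opp) -> no flip
All flips: (3,2)

Answer: ......
BBB...
..WB..
..BW..
.BW...
......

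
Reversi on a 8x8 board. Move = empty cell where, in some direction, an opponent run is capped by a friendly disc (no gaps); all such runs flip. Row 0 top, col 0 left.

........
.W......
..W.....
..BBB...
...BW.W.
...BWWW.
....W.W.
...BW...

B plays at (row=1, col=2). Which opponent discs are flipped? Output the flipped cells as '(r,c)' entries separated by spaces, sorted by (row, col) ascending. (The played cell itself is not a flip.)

Answer: (2,2)

Derivation:
Dir NW: first cell '.' (not opp) -> no flip
Dir N: first cell '.' (not opp) -> no flip
Dir NE: first cell '.' (not opp) -> no flip
Dir W: opp run (1,1), next='.' -> no flip
Dir E: first cell '.' (not opp) -> no flip
Dir SW: first cell '.' (not opp) -> no flip
Dir S: opp run (2,2) capped by B -> flip
Dir SE: first cell '.' (not opp) -> no flip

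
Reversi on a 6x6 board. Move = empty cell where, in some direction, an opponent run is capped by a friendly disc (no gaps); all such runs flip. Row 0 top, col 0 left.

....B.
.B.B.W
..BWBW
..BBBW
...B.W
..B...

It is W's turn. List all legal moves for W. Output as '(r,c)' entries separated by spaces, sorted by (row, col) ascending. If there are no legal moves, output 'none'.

Answer: (0,2) (0,3) (2,1) (3,1) (4,1) (4,2) (5,3)

Derivation:
(0,0): no bracket -> illegal
(0,1): no bracket -> illegal
(0,2): flips 2 -> legal
(0,3): flips 1 -> legal
(0,5): no bracket -> illegal
(1,0): no bracket -> illegal
(1,2): no bracket -> illegal
(1,4): no bracket -> illegal
(2,0): no bracket -> illegal
(2,1): flips 1 -> legal
(3,1): flips 3 -> legal
(4,1): flips 1 -> legal
(4,2): flips 2 -> legal
(4,4): no bracket -> illegal
(5,1): no bracket -> illegal
(5,3): flips 2 -> legal
(5,4): no bracket -> illegal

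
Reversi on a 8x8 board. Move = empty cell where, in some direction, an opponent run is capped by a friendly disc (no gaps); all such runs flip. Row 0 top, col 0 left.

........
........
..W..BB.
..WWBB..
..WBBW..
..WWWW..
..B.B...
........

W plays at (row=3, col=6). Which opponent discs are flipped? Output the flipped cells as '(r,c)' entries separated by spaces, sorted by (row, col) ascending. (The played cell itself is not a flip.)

Dir NW: opp run (2,5), next='.' -> no flip
Dir N: opp run (2,6), next='.' -> no flip
Dir NE: first cell '.' (not opp) -> no flip
Dir W: opp run (3,5) (3,4) capped by W -> flip
Dir E: first cell '.' (not opp) -> no flip
Dir SW: first cell 'W' (not opp) -> no flip
Dir S: first cell '.' (not opp) -> no flip
Dir SE: first cell '.' (not opp) -> no flip

Answer: (3,4) (3,5)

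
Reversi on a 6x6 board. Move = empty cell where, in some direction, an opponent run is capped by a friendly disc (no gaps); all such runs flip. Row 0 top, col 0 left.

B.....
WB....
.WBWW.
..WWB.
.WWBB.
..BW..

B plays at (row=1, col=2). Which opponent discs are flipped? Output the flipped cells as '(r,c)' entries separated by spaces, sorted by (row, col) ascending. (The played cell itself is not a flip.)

Dir NW: first cell '.' (not opp) -> no flip
Dir N: first cell '.' (not opp) -> no flip
Dir NE: first cell '.' (not opp) -> no flip
Dir W: first cell 'B' (not opp) -> no flip
Dir E: first cell '.' (not opp) -> no flip
Dir SW: opp run (2,1), next='.' -> no flip
Dir S: first cell 'B' (not opp) -> no flip
Dir SE: opp run (2,3) capped by B -> flip

Answer: (2,3)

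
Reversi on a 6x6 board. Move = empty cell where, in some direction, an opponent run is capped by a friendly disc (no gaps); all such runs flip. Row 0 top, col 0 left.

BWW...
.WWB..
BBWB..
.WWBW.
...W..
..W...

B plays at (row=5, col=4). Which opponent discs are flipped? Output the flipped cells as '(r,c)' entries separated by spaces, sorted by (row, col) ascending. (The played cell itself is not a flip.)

Answer: (3,2) (4,3)

Derivation:
Dir NW: opp run (4,3) (3,2) capped by B -> flip
Dir N: first cell '.' (not opp) -> no flip
Dir NE: first cell '.' (not opp) -> no flip
Dir W: first cell '.' (not opp) -> no flip
Dir E: first cell '.' (not opp) -> no flip
Dir SW: edge -> no flip
Dir S: edge -> no flip
Dir SE: edge -> no flip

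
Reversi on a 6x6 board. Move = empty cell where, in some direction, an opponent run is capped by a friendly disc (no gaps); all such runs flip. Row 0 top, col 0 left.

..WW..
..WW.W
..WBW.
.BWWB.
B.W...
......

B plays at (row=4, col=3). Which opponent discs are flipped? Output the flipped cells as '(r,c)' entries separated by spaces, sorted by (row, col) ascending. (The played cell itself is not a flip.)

Answer: (3,3)

Derivation:
Dir NW: opp run (3,2), next='.' -> no flip
Dir N: opp run (3,3) capped by B -> flip
Dir NE: first cell 'B' (not opp) -> no flip
Dir W: opp run (4,2), next='.' -> no flip
Dir E: first cell '.' (not opp) -> no flip
Dir SW: first cell '.' (not opp) -> no flip
Dir S: first cell '.' (not opp) -> no flip
Dir SE: first cell '.' (not opp) -> no flip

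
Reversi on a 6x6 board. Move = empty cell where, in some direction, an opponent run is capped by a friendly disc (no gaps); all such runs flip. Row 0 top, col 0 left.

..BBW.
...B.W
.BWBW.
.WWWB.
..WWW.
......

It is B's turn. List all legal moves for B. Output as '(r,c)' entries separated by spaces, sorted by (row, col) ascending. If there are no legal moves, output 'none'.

(0,5): flips 1 -> legal
(1,1): no bracket -> illegal
(1,2): no bracket -> illegal
(1,4): flips 1 -> legal
(2,0): no bracket -> illegal
(2,5): flips 1 -> legal
(3,0): flips 3 -> legal
(3,5): flips 1 -> legal
(4,0): flips 2 -> legal
(4,1): flips 2 -> legal
(4,5): no bracket -> illegal
(5,1): no bracket -> illegal
(5,2): flips 1 -> legal
(5,3): flips 2 -> legal
(5,4): flips 3 -> legal
(5,5): no bracket -> illegal

Answer: (0,5) (1,4) (2,5) (3,0) (3,5) (4,0) (4,1) (5,2) (5,3) (5,4)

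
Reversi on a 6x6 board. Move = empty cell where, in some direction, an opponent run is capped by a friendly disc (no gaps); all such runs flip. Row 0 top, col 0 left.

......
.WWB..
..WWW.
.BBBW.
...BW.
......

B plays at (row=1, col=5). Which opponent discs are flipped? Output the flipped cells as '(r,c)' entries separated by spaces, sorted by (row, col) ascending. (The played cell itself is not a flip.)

Dir NW: first cell '.' (not opp) -> no flip
Dir N: first cell '.' (not opp) -> no flip
Dir NE: edge -> no flip
Dir W: first cell '.' (not opp) -> no flip
Dir E: edge -> no flip
Dir SW: opp run (2,4) capped by B -> flip
Dir S: first cell '.' (not opp) -> no flip
Dir SE: edge -> no flip

Answer: (2,4)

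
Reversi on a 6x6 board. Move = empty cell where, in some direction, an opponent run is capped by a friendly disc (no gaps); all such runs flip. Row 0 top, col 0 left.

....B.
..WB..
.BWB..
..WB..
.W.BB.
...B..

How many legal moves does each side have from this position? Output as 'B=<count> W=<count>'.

Answer: B=5 W=8

Derivation:
-- B to move --
(0,1): flips 1 -> legal
(0,2): no bracket -> illegal
(0,3): flips 1 -> legal
(1,1): flips 2 -> legal
(3,0): no bracket -> illegal
(3,1): flips 2 -> legal
(4,0): no bracket -> illegal
(4,2): no bracket -> illegal
(5,0): flips 2 -> legal
(5,1): no bracket -> illegal
(5,2): no bracket -> illegal
B mobility = 5
-- W to move --
(0,2): no bracket -> illegal
(0,3): no bracket -> illegal
(0,5): no bracket -> illegal
(1,0): flips 1 -> legal
(1,1): no bracket -> illegal
(1,4): flips 2 -> legal
(1,5): no bracket -> illegal
(2,0): flips 1 -> legal
(2,4): flips 1 -> legal
(3,0): flips 1 -> legal
(3,1): no bracket -> illegal
(3,4): flips 2 -> legal
(3,5): no bracket -> illegal
(4,2): no bracket -> illegal
(4,5): no bracket -> illegal
(5,2): no bracket -> illegal
(5,4): flips 1 -> legal
(5,5): flips 2 -> legal
W mobility = 8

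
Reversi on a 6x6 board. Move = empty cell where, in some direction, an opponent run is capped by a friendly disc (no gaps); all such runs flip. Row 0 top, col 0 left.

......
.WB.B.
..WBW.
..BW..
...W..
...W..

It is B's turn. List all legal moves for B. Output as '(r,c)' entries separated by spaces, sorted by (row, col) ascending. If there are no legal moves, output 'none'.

(0,0): no bracket -> illegal
(0,1): no bracket -> illegal
(0,2): no bracket -> illegal
(1,0): flips 1 -> legal
(1,3): no bracket -> illegal
(1,5): no bracket -> illegal
(2,0): no bracket -> illegal
(2,1): flips 1 -> legal
(2,5): flips 1 -> legal
(3,1): no bracket -> illegal
(3,4): flips 2 -> legal
(3,5): no bracket -> illegal
(4,2): no bracket -> illegal
(4,4): no bracket -> illegal
(5,2): no bracket -> illegal
(5,4): flips 1 -> legal

Answer: (1,0) (2,1) (2,5) (3,4) (5,4)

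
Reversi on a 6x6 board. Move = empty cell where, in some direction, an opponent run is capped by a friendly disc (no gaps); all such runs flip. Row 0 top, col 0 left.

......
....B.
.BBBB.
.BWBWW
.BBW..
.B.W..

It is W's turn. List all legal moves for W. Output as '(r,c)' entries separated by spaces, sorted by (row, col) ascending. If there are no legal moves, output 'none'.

(0,3): no bracket -> illegal
(0,4): flips 2 -> legal
(0,5): flips 2 -> legal
(1,0): flips 1 -> legal
(1,1): no bracket -> illegal
(1,2): flips 2 -> legal
(1,3): flips 3 -> legal
(1,5): no bracket -> illegal
(2,0): flips 2 -> legal
(2,5): no bracket -> illegal
(3,0): flips 1 -> legal
(4,0): flips 2 -> legal
(4,4): no bracket -> illegal
(5,0): flips 1 -> legal
(5,2): flips 1 -> legal

Answer: (0,4) (0,5) (1,0) (1,2) (1,3) (2,0) (3,0) (4,0) (5,0) (5,2)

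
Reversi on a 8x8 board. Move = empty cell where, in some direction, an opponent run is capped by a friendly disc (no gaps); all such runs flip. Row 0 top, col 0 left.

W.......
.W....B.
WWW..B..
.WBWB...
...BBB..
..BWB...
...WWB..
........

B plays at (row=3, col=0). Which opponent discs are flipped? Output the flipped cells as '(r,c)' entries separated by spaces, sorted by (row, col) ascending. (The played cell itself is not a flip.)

Dir NW: edge -> no flip
Dir N: opp run (2,0), next='.' -> no flip
Dir NE: opp run (2,1), next='.' -> no flip
Dir W: edge -> no flip
Dir E: opp run (3,1) capped by B -> flip
Dir SW: edge -> no flip
Dir S: first cell '.' (not opp) -> no flip
Dir SE: first cell '.' (not opp) -> no flip

Answer: (3,1)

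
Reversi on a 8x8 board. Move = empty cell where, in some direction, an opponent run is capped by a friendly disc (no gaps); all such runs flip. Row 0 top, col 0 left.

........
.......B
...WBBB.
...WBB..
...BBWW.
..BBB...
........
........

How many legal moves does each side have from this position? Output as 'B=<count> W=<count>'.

Answer: B=10 W=7

Derivation:
-- B to move --
(1,2): flips 1 -> legal
(1,3): flips 2 -> legal
(1,4): no bracket -> illegal
(2,2): flips 2 -> legal
(3,2): flips 1 -> legal
(3,6): flips 1 -> legal
(3,7): no bracket -> illegal
(4,2): flips 1 -> legal
(4,7): flips 2 -> legal
(5,5): flips 1 -> legal
(5,6): flips 1 -> legal
(5,7): flips 1 -> legal
B mobility = 10
-- W to move --
(0,6): no bracket -> illegal
(0,7): no bracket -> illegal
(1,3): flips 2 -> legal
(1,4): no bracket -> illegal
(1,5): flips 3 -> legal
(1,6): no bracket -> illegal
(2,7): flips 3 -> legal
(3,2): no bracket -> illegal
(3,6): flips 2 -> legal
(3,7): no bracket -> illegal
(4,1): no bracket -> illegal
(4,2): flips 2 -> legal
(5,1): no bracket -> illegal
(5,5): flips 1 -> legal
(6,1): no bracket -> illegal
(6,2): no bracket -> illegal
(6,3): flips 3 -> legal
(6,4): no bracket -> illegal
(6,5): no bracket -> illegal
W mobility = 7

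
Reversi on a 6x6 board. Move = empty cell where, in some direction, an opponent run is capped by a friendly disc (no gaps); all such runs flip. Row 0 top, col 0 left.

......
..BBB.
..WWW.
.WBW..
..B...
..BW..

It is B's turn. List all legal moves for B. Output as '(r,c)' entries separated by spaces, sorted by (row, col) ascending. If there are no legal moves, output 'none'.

(1,1): no bracket -> illegal
(1,5): flips 2 -> legal
(2,0): flips 1 -> legal
(2,1): no bracket -> illegal
(2,5): no bracket -> illegal
(3,0): flips 1 -> legal
(3,4): flips 3 -> legal
(3,5): flips 1 -> legal
(4,0): flips 2 -> legal
(4,1): no bracket -> illegal
(4,3): flips 2 -> legal
(4,4): no bracket -> illegal
(5,4): flips 1 -> legal

Answer: (1,5) (2,0) (3,0) (3,4) (3,5) (4,0) (4,3) (5,4)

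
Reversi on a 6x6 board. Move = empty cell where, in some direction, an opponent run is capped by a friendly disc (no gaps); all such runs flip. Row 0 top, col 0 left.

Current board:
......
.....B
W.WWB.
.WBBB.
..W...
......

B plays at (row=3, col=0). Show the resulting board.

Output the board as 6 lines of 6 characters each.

Place B at (3,0); scan 8 dirs for brackets.
Dir NW: edge -> no flip
Dir N: opp run (2,0), next='.' -> no flip
Dir NE: first cell '.' (not opp) -> no flip
Dir W: edge -> no flip
Dir E: opp run (3,1) capped by B -> flip
Dir SW: edge -> no flip
Dir S: first cell '.' (not opp) -> no flip
Dir SE: first cell '.' (not opp) -> no flip
All flips: (3,1)

Answer: ......
.....B
W.WWB.
BBBBB.
..W...
......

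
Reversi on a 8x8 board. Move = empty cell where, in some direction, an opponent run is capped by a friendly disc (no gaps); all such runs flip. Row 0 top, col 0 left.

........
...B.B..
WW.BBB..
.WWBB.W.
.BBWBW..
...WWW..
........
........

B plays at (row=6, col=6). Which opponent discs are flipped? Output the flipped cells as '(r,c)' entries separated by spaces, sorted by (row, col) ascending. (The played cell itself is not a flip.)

Dir NW: opp run (5,5) capped by B -> flip
Dir N: first cell '.' (not opp) -> no flip
Dir NE: first cell '.' (not opp) -> no flip
Dir W: first cell '.' (not opp) -> no flip
Dir E: first cell '.' (not opp) -> no flip
Dir SW: first cell '.' (not opp) -> no flip
Dir S: first cell '.' (not opp) -> no flip
Dir SE: first cell '.' (not opp) -> no flip

Answer: (5,5)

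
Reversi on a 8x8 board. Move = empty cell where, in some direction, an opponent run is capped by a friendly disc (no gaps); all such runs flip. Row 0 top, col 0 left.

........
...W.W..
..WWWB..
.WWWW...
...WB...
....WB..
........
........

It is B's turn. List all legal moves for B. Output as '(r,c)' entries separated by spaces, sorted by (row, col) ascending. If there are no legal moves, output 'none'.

Answer: (0,5) (1,1) (1,4) (2,1) (4,2) (5,2) (5,3) (6,4)

Derivation:
(0,2): no bracket -> illegal
(0,3): no bracket -> illegal
(0,4): no bracket -> illegal
(0,5): flips 1 -> legal
(0,6): no bracket -> illegal
(1,1): flips 2 -> legal
(1,2): no bracket -> illegal
(1,4): flips 2 -> legal
(1,6): no bracket -> illegal
(2,0): no bracket -> illegal
(2,1): flips 3 -> legal
(2,6): no bracket -> illegal
(3,0): no bracket -> illegal
(3,5): no bracket -> illegal
(4,0): no bracket -> illegal
(4,1): no bracket -> illegal
(4,2): flips 1 -> legal
(4,5): no bracket -> illegal
(5,2): flips 2 -> legal
(5,3): flips 1 -> legal
(6,3): no bracket -> illegal
(6,4): flips 1 -> legal
(6,5): no bracket -> illegal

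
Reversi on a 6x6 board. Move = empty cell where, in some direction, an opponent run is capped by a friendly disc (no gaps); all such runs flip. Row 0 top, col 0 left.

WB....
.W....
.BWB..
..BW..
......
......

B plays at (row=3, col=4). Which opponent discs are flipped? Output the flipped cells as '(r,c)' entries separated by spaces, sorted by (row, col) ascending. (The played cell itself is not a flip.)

Answer: (3,3)

Derivation:
Dir NW: first cell 'B' (not opp) -> no flip
Dir N: first cell '.' (not opp) -> no flip
Dir NE: first cell '.' (not opp) -> no flip
Dir W: opp run (3,3) capped by B -> flip
Dir E: first cell '.' (not opp) -> no flip
Dir SW: first cell '.' (not opp) -> no flip
Dir S: first cell '.' (not opp) -> no flip
Dir SE: first cell '.' (not opp) -> no flip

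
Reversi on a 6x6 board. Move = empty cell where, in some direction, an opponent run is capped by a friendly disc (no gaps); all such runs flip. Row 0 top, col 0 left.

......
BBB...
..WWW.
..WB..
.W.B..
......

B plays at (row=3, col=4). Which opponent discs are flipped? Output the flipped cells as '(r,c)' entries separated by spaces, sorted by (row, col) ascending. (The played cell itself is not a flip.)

Dir NW: opp run (2,3) capped by B -> flip
Dir N: opp run (2,4), next='.' -> no flip
Dir NE: first cell '.' (not opp) -> no flip
Dir W: first cell 'B' (not opp) -> no flip
Dir E: first cell '.' (not opp) -> no flip
Dir SW: first cell 'B' (not opp) -> no flip
Dir S: first cell '.' (not opp) -> no flip
Dir SE: first cell '.' (not opp) -> no flip

Answer: (2,3)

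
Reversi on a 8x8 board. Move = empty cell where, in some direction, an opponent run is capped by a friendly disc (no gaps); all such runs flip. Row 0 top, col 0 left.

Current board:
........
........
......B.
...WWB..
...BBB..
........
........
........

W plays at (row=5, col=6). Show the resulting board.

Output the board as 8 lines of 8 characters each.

Answer: ........
........
......B.
...WWB..
...BBW..
......W.
........
........

Derivation:
Place W at (5,6); scan 8 dirs for brackets.
Dir NW: opp run (4,5) capped by W -> flip
Dir N: first cell '.' (not opp) -> no flip
Dir NE: first cell '.' (not opp) -> no flip
Dir W: first cell '.' (not opp) -> no flip
Dir E: first cell '.' (not opp) -> no flip
Dir SW: first cell '.' (not opp) -> no flip
Dir S: first cell '.' (not opp) -> no flip
Dir SE: first cell '.' (not opp) -> no flip
All flips: (4,5)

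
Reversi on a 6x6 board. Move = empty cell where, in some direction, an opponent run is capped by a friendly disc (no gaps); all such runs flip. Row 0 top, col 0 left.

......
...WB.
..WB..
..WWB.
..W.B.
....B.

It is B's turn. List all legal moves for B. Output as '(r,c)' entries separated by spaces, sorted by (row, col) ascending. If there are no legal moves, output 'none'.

Answer: (0,3) (1,1) (1,2) (2,1) (3,1) (4,1) (4,3)

Derivation:
(0,2): no bracket -> illegal
(0,3): flips 1 -> legal
(0,4): no bracket -> illegal
(1,1): flips 2 -> legal
(1,2): flips 1 -> legal
(2,1): flips 1 -> legal
(2,4): no bracket -> illegal
(3,1): flips 2 -> legal
(4,1): flips 1 -> legal
(4,3): flips 1 -> legal
(5,1): no bracket -> illegal
(5,2): no bracket -> illegal
(5,3): no bracket -> illegal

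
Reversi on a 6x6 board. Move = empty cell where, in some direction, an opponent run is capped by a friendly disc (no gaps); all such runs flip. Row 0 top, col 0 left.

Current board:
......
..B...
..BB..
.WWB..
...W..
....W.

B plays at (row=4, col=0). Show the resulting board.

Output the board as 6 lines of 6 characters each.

Answer: ......
..B...
..BB..
.BWB..
B..W..
....W.

Derivation:
Place B at (4,0); scan 8 dirs for brackets.
Dir NW: edge -> no flip
Dir N: first cell '.' (not opp) -> no flip
Dir NE: opp run (3,1) capped by B -> flip
Dir W: edge -> no flip
Dir E: first cell '.' (not opp) -> no flip
Dir SW: edge -> no flip
Dir S: first cell '.' (not opp) -> no flip
Dir SE: first cell '.' (not opp) -> no flip
All flips: (3,1)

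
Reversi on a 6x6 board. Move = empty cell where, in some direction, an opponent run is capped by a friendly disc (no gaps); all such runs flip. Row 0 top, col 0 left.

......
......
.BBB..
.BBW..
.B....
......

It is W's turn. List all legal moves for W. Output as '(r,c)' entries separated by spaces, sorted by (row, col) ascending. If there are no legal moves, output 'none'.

Answer: (1,1) (1,3) (3,0)

Derivation:
(1,0): no bracket -> illegal
(1,1): flips 1 -> legal
(1,2): no bracket -> illegal
(1,3): flips 1 -> legal
(1,4): no bracket -> illegal
(2,0): no bracket -> illegal
(2,4): no bracket -> illegal
(3,0): flips 2 -> legal
(3,4): no bracket -> illegal
(4,0): no bracket -> illegal
(4,2): no bracket -> illegal
(4,3): no bracket -> illegal
(5,0): no bracket -> illegal
(5,1): no bracket -> illegal
(5,2): no bracket -> illegal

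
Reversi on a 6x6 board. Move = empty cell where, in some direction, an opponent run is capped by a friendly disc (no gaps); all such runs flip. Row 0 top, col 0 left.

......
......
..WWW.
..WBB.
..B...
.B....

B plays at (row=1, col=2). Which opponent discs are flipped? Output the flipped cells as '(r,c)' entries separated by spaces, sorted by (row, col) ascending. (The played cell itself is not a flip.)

Answer: (2,2) (2,3) (3,2)

Derivation:
Dir NW: first cell '.' (not opp) -> no flip
Dir N: first cell '.' (not opp) -> no flip
Dir NE: first cell '.' (not opp) -> no flip
Dir W: first cell '.' (not opp) -> no flip
Dir E: first cell '.' (not opp) -> no flip
Dir SW: first cell '.' (not opp) -> no flip
Dir S: opp run (2,2) (3,2) capped by B -> flip
Dir SE: opp run (2,3) capped by B -> flip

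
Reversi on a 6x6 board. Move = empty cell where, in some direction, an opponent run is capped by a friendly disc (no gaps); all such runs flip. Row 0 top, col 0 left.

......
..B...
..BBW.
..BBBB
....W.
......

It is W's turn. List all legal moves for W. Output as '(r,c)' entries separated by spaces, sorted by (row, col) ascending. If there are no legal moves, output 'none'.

(0,1): no bracket -> illegal
(0,2): no bracket -> illegal
(0,3): no bracket -> illegal
(1,1): flips 2 -> legal
(1,3): no bracket -> illegal
(1,4): no bracket -> illegal
(2,1): flips 2 -> legal
(2,5): no bracket -> illegal
(3,1): no bracket -> illegal
(4,1): no bracket -> illegal
(4,2): flips 1 -> legal
(4,3): no bracket -> illegal
(4,5): no bracket -> illegal

Answer: (1,1) (2,1) (4,2)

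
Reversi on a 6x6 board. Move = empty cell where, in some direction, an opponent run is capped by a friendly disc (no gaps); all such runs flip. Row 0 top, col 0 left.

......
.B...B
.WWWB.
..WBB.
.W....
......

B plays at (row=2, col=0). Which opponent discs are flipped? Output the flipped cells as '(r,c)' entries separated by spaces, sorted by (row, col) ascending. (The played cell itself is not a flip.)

Dir NW: edge -> no flip
Dir N: first cell '.' (not opp) -> no flip
Dir NE: first cell 'B' (not opp) -> no flip
Dir W: edge -> no flip
Dir E: opp run (2,1) (2,2) (2,3) capped by B -> flip
Dir SW: edge -> no flip
Dir S: first cell '.' (not opp) -> no flip
Dir SE: first cell '.' (not opp) -> no flip

Answer: (2,1) (2,2) (2,3)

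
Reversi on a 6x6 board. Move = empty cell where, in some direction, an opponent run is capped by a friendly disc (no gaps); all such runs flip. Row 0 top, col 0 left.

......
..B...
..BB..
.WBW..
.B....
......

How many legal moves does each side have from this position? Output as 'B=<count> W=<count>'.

-- B to move --
(2,0): no bracket -> illegal
(2,1): flips 1 -> legal
(2,4): no bracket -> illegal
(3,0): flips 1 -> legal
(3,4): flips 1 -> legal
(4,0): flips 1 -> legal
(4,2): no bracket -> illegal
(4,3): flips 1 -> legal
(4,4): flips 1 -> legal
B mobility = 6
-- W to move --
(0,1): no bracket -> illegal
(0,2): no bracket -> illegal
(0,3): no bracket -> illegal
(1,1): flips 1 -> legal
(1,3): flips 2 -> legal
(1,4): no bracket -> illegal
(2,1): no bracket -> illegal
(2,4): no bracket -> illegal
(3,0): no bracket -> illegal
(3,4): no bracket -> illegal
(4,0): no bracket -> illegal
(4,2): no bracket -> illegal
(4,3): no bracket -> illegal
(5,0): no bracket -> illegal
(5,1): flips 1 -> legal
(5,2): no bracket -> illegal
W mobility = 3

Answer: B=6 W=3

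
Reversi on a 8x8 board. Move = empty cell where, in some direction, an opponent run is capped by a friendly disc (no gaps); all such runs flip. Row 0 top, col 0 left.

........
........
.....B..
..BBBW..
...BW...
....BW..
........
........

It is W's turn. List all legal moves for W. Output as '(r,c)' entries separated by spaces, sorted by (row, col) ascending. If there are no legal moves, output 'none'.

(1,4): no bracket -> illegal
(1,5): flips 1 -> legal
(1,6): no bracket -> illegal
(2,1): no bracket -> illegal
(2,2): flips 1 -> legal
(2,3): no bracket -> illegal
(2,4): flips 1 -> legal
(2,6): no bracket -> illegal
(3,1): flips 3 -> legal
(3,6): no bracket -> illegal
(4,1): no bracket -> illegal
(4,2): flips 1 -> legal
(4,5): no bracket -> illegal
(5,2): no bracket -> illegal
(5,3): flips 1 -> legal
(6,3): no bracket -> illegal
(6,4): flips 1 -> legal
(6,5): no bracket -> illegal

Answer: (1,5) (2,2) (2,4) (3,1) (4,2) (5,3) (6,4)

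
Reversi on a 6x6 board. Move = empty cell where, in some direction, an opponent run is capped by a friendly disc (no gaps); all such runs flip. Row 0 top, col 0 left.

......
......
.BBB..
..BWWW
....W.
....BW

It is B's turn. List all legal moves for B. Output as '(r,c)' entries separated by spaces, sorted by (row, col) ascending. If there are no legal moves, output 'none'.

Answer: (2,4) (4,3) (4,5)

Derivation:
(2,4): flips 2 -> legal
(2,5): no bracket -> illegal
(4,2): no bracket -> illegal
(4,3): flips 1 -> legal
(4,5): flips 1 -> legal
(5,3): no bracket -> illegal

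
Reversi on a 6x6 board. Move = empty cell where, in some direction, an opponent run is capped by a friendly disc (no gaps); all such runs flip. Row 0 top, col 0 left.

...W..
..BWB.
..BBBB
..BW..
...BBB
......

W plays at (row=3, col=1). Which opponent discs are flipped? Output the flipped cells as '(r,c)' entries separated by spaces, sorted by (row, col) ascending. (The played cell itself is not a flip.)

Dir NW: first cell '.' (not opp) -> no flip
Dir N: first cell '.' (not opp) -> no flip
Dir NE: opp run (2,2) capped by W -> flip
Dir W: first cell '.' (not opp) -> no flip
Dir E: opp run (3,2) capped by W -> flip
Dir SW: first cell '.' (not opp) -> no flip
Dir S: first cell '.' (not opp) -> no flip
Dir SE: first cell '.' (not opp) -> no flip

Answer: (2,2) (3,2)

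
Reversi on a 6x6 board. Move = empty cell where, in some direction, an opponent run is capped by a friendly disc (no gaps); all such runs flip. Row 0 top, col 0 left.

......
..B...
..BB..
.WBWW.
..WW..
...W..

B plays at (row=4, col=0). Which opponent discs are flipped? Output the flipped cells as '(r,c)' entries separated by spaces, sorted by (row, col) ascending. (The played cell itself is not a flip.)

Dir NW: edge -> no flip
Dir N: first cell '.' (not opp) -> no flip
Dir NE: opp run (3,1) capped by B -> flip
Dir W: edge -> no flip
Dir E: first cell '.' (not opp) -> no flip
Dir SW: edge -> no flip
Dir S: first cell '.' (not opp) -> no flip
Dir SE: first cell '.' (not opp) -> no flip

Answer: (3,1)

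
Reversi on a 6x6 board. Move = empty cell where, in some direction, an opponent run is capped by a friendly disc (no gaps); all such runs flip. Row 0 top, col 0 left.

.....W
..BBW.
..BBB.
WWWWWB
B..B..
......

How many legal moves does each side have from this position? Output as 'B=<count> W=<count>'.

-- B to move --
(0,3): no bracket -> illegal
(0,4): flips 1 -> legal
(1,5): flips 1 -> legal
(2,0): flips 1 -> legal
(2,1): flips 1 -> legal
(2,5): flips 1 -> legal
(4,1): flips 1 -> legal
(4,2): flips 2 -> legal
(4,4): flips 2 -> legal
(4,5): flips 1 -> legal
B mobility = 9
-- W to move --
(0,1): flips 2 -> legal
(0,2): flips 2 -> legal
(0,3): flips 2 -> legal
(0,4): flips 2 -> legal
(1,1): flips 3 -> legal
(1,5): flips 1 -> legal
(2,1): no bracket -> illegal
(2,5): no bracket -> illegal
(4,1): no bracket -> illegal
(4,2): no bracket -> illegal
(4,4): no bracket -> illegal
(4,5): no bracket -> illegal
(5,0): flips 1 -> legal
(5,1): no bracket -> illegal
(5,2): flips 1 -> legal
(5,3): flips 1 -> legal
(5,4): flips 1 -> legal
W mobility = 10

Answer: B=9 W=10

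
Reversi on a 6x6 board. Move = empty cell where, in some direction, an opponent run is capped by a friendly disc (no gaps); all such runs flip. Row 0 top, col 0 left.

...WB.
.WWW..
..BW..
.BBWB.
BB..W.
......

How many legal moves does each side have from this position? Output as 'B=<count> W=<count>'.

Answer: B=7 W=8

Derivation:
-- B to move --
(0,0): flips 1 -> legal
(0,1): flips 2 -> legal
(0,2): flips 2 -> legal
(1,0): no bracket -> illegal
(1,4): flips 1 -> legal
(2,0): no bracket -> illegal
(2,1): no bracket -> illegal
(2,4): flips 1 -> legal
(3,5): no bracket -> illegal
(4,2): no bracket -> illegal
(4,3): no bracket -> illegal
(4,5): no bracket -> illegal
(5,3): no bracket -> illegal
(5,4): flips 1 -> legal
(5,5): flips 2 -> legal
B mobility = 7
-- W to move --
(0,5): flips 1 -> legal
(1,4): no bracket -> illegal
(1,5): no bracket -> illegal
(2,0): no bracket -> illegal
(2,1): flips 1 -> legal
(2,4): flips 1 -> legal
(2,5): no bracket -> illegal
(3,0): flips 2 -> legal
(3,5): flips 1 -> legal
(4,2): flips 2 -> legal
(4,3): no bracket -> illegal
(4,5): flips 1 -> legal
(5,0): flips 2 -> legal
(5,1): no bracket -> illegal
(5,2): no bracket -> illegal
W mobility = 8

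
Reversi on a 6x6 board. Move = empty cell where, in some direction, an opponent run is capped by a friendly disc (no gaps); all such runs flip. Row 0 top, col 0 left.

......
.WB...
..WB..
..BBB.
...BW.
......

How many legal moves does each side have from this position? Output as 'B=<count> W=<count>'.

Answer: B=6 W=4

Derivation:
-- B to move --
(0,0): flips 2 -> legal
(0,1): no bracket -> illegal
(0,2): no bracket -> illegal
(1,0): flips 1 -> legal
(1,3): no bracket -> illegal
(2,0): no bracket -> illegal
(2,1): flips 1 -> legal
(3,1): no bracket -> illegal
(3,5): no bracket -> illegal
(4,5): flips 1 -> legal
(5,3): no bracket -> illegal
(5,4): flips 1 -> legal
(5,5): flips 1 -> legal
B mobility = 6
-- W to move --
(0,1): no bracket -> illegal
(0,2): flips 1 -> legal
(0,3): no bracket -> illegal
(1,3): flips 1 -> legal
(1,4): no bracket -> illegal
(2,1): no bracket -> illegal
(2,4): flips 2 -> legal
(2,5): no bracket -> illegal
(3,1): no bracket -> illegal
(3,5): no bracket -> illegal
(4,1): no bracket -> illegal
(4,2): flips 2 -> legal
(4,5): no bracket -> illegal
(5,2): no bracket -> illegal
(5,3): no bracket -> illegal
(5,4): no bracket -> illegal
W mobility = 4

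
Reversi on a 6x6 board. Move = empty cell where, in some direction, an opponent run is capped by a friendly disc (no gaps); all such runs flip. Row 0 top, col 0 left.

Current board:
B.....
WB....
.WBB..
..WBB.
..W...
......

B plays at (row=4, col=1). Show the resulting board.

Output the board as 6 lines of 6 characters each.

Place B at (4,1); scan 8 dirs for brackets.
Dir NW: first cell '.' (not opp) -> no flip
Dir N: first cell '.' (not opp) -> no flip
Dir NE: opp run (3,2) capped by B -> flip
Dir W: first cell '.' (not opp) -> no flip
Dir E: opp run (4,2), next='.' -> no flip
Dir SW: first cell '.' (not opp) -> no flip
Dir S: first cell '.' (not opp) -> no flip
Dir SE: first cell '.' (not opp) -> no flip
All flips: (3,2)

Answer: B.....
WB....
.WBB..
..BBB.
.BW...
......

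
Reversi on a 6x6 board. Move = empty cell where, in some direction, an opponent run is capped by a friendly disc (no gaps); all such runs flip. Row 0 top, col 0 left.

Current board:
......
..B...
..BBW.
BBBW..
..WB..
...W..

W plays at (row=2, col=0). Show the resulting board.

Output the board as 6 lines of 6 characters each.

Answer: ......
..B...
W.BBW.
BWBW..
..WB..
...W..

Derivation:
Place W at (2,0); scan 8 dirs for brackets.
Dir NW: edge -> no flip
Dir N: first cell '.' (not opp) -> no flip
Dir NE: first cell '.' (not opp) -> no flip
Dir W: edge -> no flip
Dir E: first cell '.' (not opp) -> no flip
Dir SW: edge -> no flip
Dir S: opp run (3,0), next='.' -> no flip
Dir SE: opp run (3,1) capped by W -> flip
All flips: (3,1)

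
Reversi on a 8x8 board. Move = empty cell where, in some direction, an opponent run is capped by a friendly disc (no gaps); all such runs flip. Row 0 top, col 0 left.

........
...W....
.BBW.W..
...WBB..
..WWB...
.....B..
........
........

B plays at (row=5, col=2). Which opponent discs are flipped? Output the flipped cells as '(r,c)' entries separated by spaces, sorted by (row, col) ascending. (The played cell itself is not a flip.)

Answer: (4,3)

Derivation:
Dir NW: first cell '.' (not opp) -> no flip
Dir N: opp run (4,2), next='.' -> no flip
Dir NE: opp run (4,3) capped by B -> flip
Dir W: first cell '.' (not opp) -> no flip
Dir E: first cell '.' (not opp) -> no flip
Dir SW: first cell '.' (not opp) -> no flip
Dir S: first cell '.' (not opp) -> no flip
Dir SE: first cell '.' (not opp) -> no flip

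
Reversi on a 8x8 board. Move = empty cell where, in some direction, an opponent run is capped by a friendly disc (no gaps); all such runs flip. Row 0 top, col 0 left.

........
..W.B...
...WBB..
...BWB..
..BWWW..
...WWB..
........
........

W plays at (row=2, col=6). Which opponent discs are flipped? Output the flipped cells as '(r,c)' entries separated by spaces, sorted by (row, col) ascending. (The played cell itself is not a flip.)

Answer: (2,4) (2,5) (3,5)

Derivation:
Dir NW: first cell '.' (not opp) -> no flip
Dir N: first cell '.' (not opp) -> no flip
Dir NE: first cell '.' (not opp) -> no flip
Dir W: opp run (2,5) (2,4) capped by W -> flip
Dir E: first cell '.' (not opp) -> no flip
Dir SW: opp run (3,5) capped by W -> flip
Dir S: first cell '.' (not opp) -> no flip
Dir SE: first cell '.' (not opp) -> no flip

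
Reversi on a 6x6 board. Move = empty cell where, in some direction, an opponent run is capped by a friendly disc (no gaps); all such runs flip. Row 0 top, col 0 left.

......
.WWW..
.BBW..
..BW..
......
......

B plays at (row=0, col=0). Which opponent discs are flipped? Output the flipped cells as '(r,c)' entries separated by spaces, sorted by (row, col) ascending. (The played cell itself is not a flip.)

Answer: (1,1)

Derivation:
Dir NW: edge -> no flip
Dir N: edge -> no flip
Dir NE: edge -> no flip
Dir W: edge -> no flip
Dir E: first cell '.' (not opp) -> no flip
Dir SW: edge -> no flip
Dir S: first cell '.' (not opp) -> no flip
Dir SE: opp run (1,1) capped by B -> flip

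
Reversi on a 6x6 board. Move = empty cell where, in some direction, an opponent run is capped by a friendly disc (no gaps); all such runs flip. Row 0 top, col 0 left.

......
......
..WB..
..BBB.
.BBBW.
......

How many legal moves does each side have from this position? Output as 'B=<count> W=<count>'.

Answer: B=6 W=3

Derivation:
-- B to move --
(1,1): flips 1 -> legal
(1,2): flips 1 -> legal
(1,3): no bracket -> illegal
(2,1): flips 1 -> legal
(3,1): no bracket -> illegal
(3,5): no bracket -> illegal
(4,5): flips 1 -> legal
(5,3): no bracket -> illegal
(5,4): flips 1 -> legal
(5,5): flips 1 -> legal
B mobility = 6
-- W to move --
(1,2): no bracket -> illegal
(1,3): no bracket -> illegal
(1,4): no bracket -> illegal
(2,1): no bracket -> illegal
(2,4): flips 2 -> legal
(2,5): no bracket -> illegal
(3,0): no bracket -> illegal
(3,1): no bracket -> illegal
(3,5): no bracket -> illegal
(4,0): flips 3 -> legal
(4,5): no bracket -> illegal
(5,0): no bracket -> illegal
(5,1): no bracket -> illegal
(5,2): flips 2 -> legal
(5,3): no bracket -> illegal
(5,4): no bracket -> illegal
W mobility = 3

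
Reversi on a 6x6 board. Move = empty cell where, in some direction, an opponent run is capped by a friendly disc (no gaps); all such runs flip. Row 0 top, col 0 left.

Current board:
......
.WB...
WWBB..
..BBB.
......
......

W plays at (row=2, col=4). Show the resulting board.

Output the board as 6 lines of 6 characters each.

Place W at (2,4); scan 8 dirs for brackets.
Dir NW: first cell '.' (not opp) -> no flip
Dir N: first cell '.' (not opp) -> no flip
Dir NE: first cell '.' (not opp) -> no flip
Dir W: opp run (2,3) (2,2) capped by W -> flip
Dir E: first cell '.' (not opp) -> no flip
Dir SW: opp run (3,3), next='.' -> no flip
Dir S: opp run (3,4), next='.' -> no flip
Dir SE: first cell '.' (not opp) -> no flip
All flips: (2,2) (2,3)

Answer: ......
.WB...
WWWWW.
..BBB.
......
......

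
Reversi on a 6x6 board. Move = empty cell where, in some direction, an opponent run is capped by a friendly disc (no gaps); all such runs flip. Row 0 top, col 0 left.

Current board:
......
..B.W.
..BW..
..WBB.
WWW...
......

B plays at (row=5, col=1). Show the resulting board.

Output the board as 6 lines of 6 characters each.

Answer: ......
..B.W.
..BW..
..WBB.
WWB...
.B....

Derivation:
Place B at (5,1); scan 8 dirs for brackets.
Dir NW: opp run (4,0), next=edge -> no flip
Dir N: opp run (4,1), next='.' -> no flip
Dir NE: opp run (4,2) capped by B -> flip
Dir W: first cell '.' (not opp) -> no flip
Dir E: first cell '.' (not opp) -> no flip
Dir SW: edge -> no flip
Dir S: edge -> no flip
Dir SE: edge -> no flip
All flips: (4,2)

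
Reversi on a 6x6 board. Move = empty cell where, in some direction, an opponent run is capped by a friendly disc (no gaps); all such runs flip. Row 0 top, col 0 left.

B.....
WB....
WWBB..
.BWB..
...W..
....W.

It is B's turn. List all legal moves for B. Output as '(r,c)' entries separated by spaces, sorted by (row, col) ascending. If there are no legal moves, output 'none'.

Answer: (3,0) (4,1) (4,2) (5,3)

Derivation:
(0,1): no bracket -> illegal
(1,2): no bracket -> illegal
(3,0): flips 2 -> legal
(3,4): no bracket -> illegal
(4,1): flips 1 -> legal
(4,2): flips 1 -> legal
(4,4): no bracket -> illegal
(4,5): no bracket -> illegal
(5,2): no bracket -> illegal
(5,3): flips 1 -> legal
(5,5): no bracket -> illegal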